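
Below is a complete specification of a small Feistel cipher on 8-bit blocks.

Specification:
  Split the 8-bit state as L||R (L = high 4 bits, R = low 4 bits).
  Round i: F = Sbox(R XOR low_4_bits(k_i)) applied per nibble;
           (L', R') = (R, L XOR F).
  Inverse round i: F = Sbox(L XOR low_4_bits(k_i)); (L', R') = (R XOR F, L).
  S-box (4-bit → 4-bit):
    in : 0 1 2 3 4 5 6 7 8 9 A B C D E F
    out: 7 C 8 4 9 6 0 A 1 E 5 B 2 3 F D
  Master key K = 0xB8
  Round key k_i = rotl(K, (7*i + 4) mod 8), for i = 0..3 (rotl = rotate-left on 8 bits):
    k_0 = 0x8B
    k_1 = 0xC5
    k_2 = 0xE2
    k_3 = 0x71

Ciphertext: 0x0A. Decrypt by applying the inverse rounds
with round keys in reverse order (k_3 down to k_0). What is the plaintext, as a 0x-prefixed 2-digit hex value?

s_0 = ciphertext = 0x0A
s_1 = InvRound(s_0, k_3) = 0x60
s_2 = InvRound(s_1, k_2) = 0x96
s_3 = InvRound(s_2, k_1) = 0x49
s_4 = InvRound(s_3, k_0) = 0x44

0x44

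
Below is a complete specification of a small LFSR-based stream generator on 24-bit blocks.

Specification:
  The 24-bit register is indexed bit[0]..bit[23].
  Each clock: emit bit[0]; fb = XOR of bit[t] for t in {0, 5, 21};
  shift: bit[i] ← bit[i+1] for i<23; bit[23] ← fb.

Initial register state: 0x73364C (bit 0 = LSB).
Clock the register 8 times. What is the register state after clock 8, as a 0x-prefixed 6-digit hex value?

0x557336

reg_0 = 0x73364C
clock 1: out=0, reg = 0xB99B26
clock 2: out=0, reg = 0x5CCD93
clock 3: out=1, reg = 0xAE66C9
clock 4: out=1, reg = 0x573364
clock 5: out=0, reg = 0xAB99B2
clock 6: out=0, reg = 0x55CCD9
clock 7: out=1, reg = 0xAAE66C
clock 8: out=0, reg = 0x557336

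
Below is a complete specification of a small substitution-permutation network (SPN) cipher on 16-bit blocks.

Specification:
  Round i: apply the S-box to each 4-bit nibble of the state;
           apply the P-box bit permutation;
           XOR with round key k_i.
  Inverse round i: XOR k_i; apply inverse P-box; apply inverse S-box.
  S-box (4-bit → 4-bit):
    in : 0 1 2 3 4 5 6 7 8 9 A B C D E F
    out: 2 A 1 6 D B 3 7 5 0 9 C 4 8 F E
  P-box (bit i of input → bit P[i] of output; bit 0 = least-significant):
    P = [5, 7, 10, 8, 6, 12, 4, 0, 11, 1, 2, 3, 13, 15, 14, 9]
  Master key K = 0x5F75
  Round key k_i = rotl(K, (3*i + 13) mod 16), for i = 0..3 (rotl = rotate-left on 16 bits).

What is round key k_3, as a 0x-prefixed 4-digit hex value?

0xDD57

K = 0x5F75
k_0 = rotl(K, (3*0+13) mod 16) = rotl(K, 13) = 0xABEE
k_1 = rotl(K, (3*1+13) mod 16) = rotl(K, 0) = 0x5F75
k_2 = rotl(K, (3*2+13) mod 16) = rotl(K, 3) = 0xFBAA
k_3 = rotl(K, (3*3+13) mod 16) = rotl(K, 6) = 0xDD57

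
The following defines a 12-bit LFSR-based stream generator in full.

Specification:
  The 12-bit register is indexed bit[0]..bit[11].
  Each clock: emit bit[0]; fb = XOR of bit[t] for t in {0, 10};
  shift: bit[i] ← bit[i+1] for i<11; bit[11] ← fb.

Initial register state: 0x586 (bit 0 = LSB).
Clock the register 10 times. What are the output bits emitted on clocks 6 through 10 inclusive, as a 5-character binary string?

reg_0 = 0x586
clock 1: out=0, reg = 0xAC3
clock 2: out=1, reg = 0xD61
clock 3: out=1, reg = 0x6B0
clock 4: out=0, reg = 0xB58
clock 5: out=0, reg = 0x5AC
clock 6: out=0, reg = 0xAD6
clock 7: out=0, reg = 0x56B
clock 8: out=1, reg = 0x2B5
clock 9: out=1, reg = 0x95A
clock 10: out=0, reg = 0x4AD

00110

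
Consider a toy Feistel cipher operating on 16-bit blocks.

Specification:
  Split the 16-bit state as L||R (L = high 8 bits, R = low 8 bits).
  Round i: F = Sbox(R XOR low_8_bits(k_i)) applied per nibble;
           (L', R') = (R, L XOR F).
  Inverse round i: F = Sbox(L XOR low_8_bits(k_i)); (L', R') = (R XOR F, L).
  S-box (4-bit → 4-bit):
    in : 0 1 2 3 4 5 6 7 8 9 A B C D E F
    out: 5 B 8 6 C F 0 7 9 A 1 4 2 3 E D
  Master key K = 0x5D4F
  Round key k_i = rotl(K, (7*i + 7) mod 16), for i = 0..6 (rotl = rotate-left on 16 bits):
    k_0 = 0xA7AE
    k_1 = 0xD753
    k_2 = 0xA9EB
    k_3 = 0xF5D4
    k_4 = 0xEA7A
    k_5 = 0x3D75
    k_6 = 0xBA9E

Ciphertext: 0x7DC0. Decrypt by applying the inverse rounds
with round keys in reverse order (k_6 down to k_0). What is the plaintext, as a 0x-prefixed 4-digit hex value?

s_0 = ciphertext = 0x7DC0
s_1 = InvRound(s_0, k_6) = 0x267D
s_2 = InvRound(s_1, k_5) = 0x8B26
s_3 = InvRound(s_2, k_4) = 0xFD8B
s_4 = InvRound(s_3, k_3) = 0x01FD
s_5 = InvRound(s_4, k_2) = 0x1C01
s_6 = InvRound(s_5, k_1) = 0xCC1C
s_7 = InvRound(s_6, k_0) = 0x14CC

0x14CC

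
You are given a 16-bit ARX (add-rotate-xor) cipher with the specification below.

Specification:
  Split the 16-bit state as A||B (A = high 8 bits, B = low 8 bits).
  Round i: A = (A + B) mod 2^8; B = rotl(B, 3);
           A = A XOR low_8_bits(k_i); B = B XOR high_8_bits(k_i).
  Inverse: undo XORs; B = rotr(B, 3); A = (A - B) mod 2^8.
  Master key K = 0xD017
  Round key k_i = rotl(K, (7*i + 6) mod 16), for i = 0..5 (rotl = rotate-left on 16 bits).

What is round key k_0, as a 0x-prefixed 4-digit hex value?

K = 0xD017
k_0 = rotl(K, (7*0+6) mod 16) = rotl(K, 6) = 0x05F4

0x05F4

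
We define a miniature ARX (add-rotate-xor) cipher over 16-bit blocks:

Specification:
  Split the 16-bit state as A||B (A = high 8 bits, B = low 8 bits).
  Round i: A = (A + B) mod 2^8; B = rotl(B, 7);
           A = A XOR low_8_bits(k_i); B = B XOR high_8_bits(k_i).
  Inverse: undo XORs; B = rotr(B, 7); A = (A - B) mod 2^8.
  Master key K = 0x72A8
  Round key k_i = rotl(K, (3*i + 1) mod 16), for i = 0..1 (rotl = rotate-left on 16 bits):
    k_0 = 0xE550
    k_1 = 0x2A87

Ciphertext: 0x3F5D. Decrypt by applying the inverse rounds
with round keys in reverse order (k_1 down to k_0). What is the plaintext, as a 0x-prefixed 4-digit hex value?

s_0 = ciphertext = 0x3F5D
s_1 = InvRound(s_0, k_1) = 0xCAEE
s_2 = InvRound(s_1, k_0) = 0x8416

0x8416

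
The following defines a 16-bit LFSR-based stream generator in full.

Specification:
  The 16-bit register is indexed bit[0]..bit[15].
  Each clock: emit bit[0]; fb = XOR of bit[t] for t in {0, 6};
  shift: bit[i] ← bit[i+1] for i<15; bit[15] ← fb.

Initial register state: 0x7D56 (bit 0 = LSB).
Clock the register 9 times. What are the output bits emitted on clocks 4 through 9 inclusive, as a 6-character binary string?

reg_0 = 0x7D56
clock 1: out=0, reg = 0xBEAB
clock 2: out=1, reg = 0xDF55
clock 3: out=1, reg = 0x6FAA
clock 4: out=0, reg = 0x37D5
clock 5: out=1, reg = 0x1BEA
clock 6: out=0, reg = 0x8DF5
clock 7: out=1, reg = 0x46FA
clock 8: out=0, reg = 0xA37D
clock 9: out=1, reg = 0x51BE

010101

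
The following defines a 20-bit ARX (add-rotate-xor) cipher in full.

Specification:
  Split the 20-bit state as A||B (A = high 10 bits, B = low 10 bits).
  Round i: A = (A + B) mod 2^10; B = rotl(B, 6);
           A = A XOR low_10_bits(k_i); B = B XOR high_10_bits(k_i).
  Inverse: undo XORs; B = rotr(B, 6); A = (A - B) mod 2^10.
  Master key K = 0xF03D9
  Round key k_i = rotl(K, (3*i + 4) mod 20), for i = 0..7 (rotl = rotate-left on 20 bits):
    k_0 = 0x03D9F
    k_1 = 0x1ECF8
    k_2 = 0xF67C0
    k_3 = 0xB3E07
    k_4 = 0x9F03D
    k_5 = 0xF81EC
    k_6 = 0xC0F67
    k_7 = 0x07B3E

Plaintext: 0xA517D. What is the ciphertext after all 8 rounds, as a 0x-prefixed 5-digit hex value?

s_0 = plaintext = 0xA517D
s_1 = Round(s_0, k_0) = 0x63B58
s_2 = Round(s_1, k_1) = 0x07A4E
s_3 = Round(s_2, k_2) = 0x6B07D
s_4 = Round(s_3, k_3) = 0x0B988
s_5 = Round(s_4, k_4) = 0x62C64
s_6 = Round(s_5, k_5) = 0x00EE6
s_7 = Round(s_6, k_6) = 0x63AAD
s_8 = Round(s_7, k_7) = 0xC1774

0xC1774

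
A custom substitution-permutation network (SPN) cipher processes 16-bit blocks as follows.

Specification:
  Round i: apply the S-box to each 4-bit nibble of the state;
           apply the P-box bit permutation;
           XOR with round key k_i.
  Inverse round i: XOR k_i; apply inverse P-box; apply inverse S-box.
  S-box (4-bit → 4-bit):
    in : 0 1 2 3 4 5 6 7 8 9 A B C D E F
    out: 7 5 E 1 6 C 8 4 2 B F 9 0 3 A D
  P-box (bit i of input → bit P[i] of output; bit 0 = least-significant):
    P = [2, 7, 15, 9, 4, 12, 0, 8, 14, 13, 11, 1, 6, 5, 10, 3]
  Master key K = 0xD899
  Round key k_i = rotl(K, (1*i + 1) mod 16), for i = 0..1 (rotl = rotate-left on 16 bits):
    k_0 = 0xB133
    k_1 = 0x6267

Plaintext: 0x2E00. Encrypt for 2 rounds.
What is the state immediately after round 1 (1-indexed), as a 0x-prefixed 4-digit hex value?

s_0 = plaintext = 0x2E00
s_1 = Round(s_0, k_0) = 0x058C
s_2 = Round(s_1, k_1) = 0x7E05

0x058C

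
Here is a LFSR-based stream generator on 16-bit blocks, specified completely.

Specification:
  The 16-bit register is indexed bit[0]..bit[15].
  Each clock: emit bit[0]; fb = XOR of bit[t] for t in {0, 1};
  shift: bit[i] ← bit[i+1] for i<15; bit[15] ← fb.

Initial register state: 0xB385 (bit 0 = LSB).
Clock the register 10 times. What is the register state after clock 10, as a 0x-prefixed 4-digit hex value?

reg_0 = 0xB385
clock 1: out=1, reg = 0xD9C2
clock 2: out=0, reg = 0xECE1
clock 3: out=1, reg = 0xF670
clock 4: out=0, reg = 0x7B38
clock 5: out=0, reg = 0x3D9C
clock 6: out=0, reg = 0x1ECE
clock 7: out=0, reg = 0x8F67
clock 8: out=1, reg = 0x47B3
clock 9: out=1, reg = 0x23D9
clock 10: out=1, reg = 0x91EC

0x91EC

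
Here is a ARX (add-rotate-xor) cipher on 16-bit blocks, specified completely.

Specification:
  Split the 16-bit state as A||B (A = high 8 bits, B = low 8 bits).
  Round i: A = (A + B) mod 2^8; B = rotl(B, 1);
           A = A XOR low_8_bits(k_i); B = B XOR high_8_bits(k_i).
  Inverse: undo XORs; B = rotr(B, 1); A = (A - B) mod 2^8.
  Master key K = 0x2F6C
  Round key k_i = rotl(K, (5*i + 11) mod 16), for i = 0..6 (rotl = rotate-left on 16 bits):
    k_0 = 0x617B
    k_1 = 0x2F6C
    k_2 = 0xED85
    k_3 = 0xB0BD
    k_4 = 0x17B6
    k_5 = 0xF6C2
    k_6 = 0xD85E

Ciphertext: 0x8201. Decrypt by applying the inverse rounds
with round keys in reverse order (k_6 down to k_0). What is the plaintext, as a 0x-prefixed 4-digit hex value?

s_0 = ciphertext = 0x8201
s_1 = InvRound(s_0, k_6) = 0xF0EC
s_2 = InvRound(s_1, k_5) = 0x250D
s_3 = InvRound(s_2, k_4) = 0x860D
s_4 = InvRound(s_3, k_3) = 0x5DDE
s_5 = InvRound(s_4, k_2) = 0x3F99
s_6 = InvRound(s_5, k_1) = 0xF85B
s_7 = InvRound(s_6, k_0) = 0x661D

0x661D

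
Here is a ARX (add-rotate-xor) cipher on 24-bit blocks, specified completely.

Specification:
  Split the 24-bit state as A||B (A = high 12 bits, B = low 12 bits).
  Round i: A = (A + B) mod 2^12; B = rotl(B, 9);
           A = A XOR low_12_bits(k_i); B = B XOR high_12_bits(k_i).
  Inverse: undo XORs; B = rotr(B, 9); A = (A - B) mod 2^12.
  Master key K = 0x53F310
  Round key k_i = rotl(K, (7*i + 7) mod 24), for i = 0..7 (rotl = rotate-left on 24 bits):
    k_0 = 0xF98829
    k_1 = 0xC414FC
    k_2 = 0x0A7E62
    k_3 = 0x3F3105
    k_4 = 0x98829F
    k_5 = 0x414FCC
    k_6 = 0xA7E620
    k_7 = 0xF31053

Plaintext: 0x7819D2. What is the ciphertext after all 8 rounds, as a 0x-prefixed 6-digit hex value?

0xE573A9

s_0 = plaintext = 0x7819D2
s_1 = Round(s_0, k_0) = 0x97AAA2
s_2 = Round(s_1, k_1) = 0x0E0915
s_3 = Round(s_2, k_2) = 0x797B85
s_4 = Round(s_3, k_3) = 0x219883
s_5 = Round(s_4, k_4) = 0x803E98
s_6 = Round(s_5, k_5) = 0x9575C7
s_7 = Round(s_6, k_6) = 0x93E4C6
s_8 = Round(s_7, k_7) = 0xE573A9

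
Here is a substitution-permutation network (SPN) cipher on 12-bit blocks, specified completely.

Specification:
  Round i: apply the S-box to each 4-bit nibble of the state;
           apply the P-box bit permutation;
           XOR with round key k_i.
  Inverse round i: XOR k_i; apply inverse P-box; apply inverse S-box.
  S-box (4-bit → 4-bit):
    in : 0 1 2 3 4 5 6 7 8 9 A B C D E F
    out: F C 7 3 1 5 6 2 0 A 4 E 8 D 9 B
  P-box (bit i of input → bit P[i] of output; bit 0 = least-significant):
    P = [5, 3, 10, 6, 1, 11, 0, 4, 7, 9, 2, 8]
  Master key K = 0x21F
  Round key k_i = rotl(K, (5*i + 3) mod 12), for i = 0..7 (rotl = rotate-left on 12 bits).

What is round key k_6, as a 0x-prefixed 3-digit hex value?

K = 0x21F
k_0 = rotl(K, (5*0+3) mod 12) = rotl(K, 3) = 0x0F9
k_1 = rotl(K, (5*1+3) mod 12) = rotl(K, 8) = 0xF21
k_2 = rotl(K, (5*2+3) mod 12) = rotl(K, 1) = 0x43E
k_3 = rotl(K, (5*3+3) mod 12) = rotl(K, 6) = 0x7C8
k_4 = rotl(K, (5*4+3) mod 12) = rotl(K, 11) = 0x90F
k_5 = rotl(K, (5*5+3) mod 12) = rotl(K, 4) = 0x1F2
k_6 = rotl(K, (5*6+3) mod 12) = rotl(K, 9) = 0xE43

0xE43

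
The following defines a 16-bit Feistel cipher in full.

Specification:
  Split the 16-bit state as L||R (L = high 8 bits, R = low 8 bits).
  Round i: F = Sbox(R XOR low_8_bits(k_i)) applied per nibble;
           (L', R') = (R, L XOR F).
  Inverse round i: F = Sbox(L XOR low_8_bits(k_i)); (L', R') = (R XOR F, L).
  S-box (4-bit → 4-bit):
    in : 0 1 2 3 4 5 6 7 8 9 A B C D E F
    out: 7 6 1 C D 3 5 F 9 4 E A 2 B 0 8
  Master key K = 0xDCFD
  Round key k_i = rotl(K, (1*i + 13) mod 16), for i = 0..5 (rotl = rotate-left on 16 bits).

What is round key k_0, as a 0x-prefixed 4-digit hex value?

0xBB9F

K = 0xDCFD
k_0 = rotl(K, (1*0+13) mod 16) = rotl(K, 13) = 0xBB9F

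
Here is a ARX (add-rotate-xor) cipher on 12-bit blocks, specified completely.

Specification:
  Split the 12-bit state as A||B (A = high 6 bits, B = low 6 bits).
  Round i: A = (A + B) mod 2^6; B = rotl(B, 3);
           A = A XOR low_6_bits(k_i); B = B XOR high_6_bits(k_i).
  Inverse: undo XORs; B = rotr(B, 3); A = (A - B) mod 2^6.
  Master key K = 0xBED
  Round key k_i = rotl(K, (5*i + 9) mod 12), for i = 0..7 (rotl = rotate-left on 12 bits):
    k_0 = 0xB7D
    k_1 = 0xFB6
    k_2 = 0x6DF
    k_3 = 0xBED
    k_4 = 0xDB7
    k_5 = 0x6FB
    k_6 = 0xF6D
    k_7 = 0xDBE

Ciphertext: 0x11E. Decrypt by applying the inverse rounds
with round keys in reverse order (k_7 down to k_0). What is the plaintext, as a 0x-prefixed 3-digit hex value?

s_0 = ciphertext = 0x11E
s_1 = InvRound(s_0, k_7) = 0xD45
s_2 = InvRound(s_1, k_6) = 0x447
s_3 = InvRound(s_2, k_5) = 0x1E3
s_4 = InvRound(s_3, k_4) = 0x1AA
s_5 = InvRound(s_4, k_3) = 0x0E8
s_6 = InvRound(s_5, k_2) = 0xF9E
s_7 = InvRound(s_6, k_1) = 0x104
s_8 = InvRound(s_7, k_0) = 0xB0D

0xB0D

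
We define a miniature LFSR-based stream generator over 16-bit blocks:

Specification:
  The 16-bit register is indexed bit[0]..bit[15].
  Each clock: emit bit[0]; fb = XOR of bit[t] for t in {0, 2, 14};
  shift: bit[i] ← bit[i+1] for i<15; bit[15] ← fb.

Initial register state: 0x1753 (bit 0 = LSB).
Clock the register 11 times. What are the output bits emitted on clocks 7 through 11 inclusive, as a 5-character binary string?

10111

reg_0 = 0x1753
clock 1: out=1, reg = 0x8BA9
clock 2: out=1, reg = 0xC5D4
clock 3: out=0, reg = 0x62EA
clock 4: out=0, reg = 0xB175
clock 5: out=1, reg = 0x58BA
clock 6: out=0, reg = 0xAC5D
clock 7: out=1, reg = 0x562E
clock 8: out=0, reg = 0x2B17
clock 9: out=1, reg = 0x158B
clock 10: out=1, reg = 0x8AC5
clock 11: out=1, reg = 0x4562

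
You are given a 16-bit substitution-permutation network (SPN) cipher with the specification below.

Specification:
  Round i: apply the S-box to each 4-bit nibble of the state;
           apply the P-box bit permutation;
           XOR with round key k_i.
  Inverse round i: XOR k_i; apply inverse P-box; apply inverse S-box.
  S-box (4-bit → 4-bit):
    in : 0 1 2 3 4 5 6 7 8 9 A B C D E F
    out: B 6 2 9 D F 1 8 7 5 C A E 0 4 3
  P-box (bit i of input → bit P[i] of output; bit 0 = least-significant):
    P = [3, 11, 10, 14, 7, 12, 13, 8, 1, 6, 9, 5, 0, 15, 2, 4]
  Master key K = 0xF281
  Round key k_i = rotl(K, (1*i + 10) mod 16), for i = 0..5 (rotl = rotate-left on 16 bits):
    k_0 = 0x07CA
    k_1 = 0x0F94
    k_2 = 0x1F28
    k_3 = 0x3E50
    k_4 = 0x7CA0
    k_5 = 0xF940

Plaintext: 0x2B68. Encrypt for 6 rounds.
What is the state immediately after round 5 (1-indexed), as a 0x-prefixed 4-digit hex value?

0x9EAD

s_0 = plaintext = 0x2B68
s_1 = Round(s_0, k_0) = 0x8B22
s_2 = Round(s_1, k_1) = 0x97F1
s_3 = Round(s_2, k_2) = 0x038D
s_4 = Round(s_3, k_3) = 0x8EE3
s_5 = Round(s_4, k_4) = 0x9EAD
s_6 = Round(s_5, k_5) = 0xDA45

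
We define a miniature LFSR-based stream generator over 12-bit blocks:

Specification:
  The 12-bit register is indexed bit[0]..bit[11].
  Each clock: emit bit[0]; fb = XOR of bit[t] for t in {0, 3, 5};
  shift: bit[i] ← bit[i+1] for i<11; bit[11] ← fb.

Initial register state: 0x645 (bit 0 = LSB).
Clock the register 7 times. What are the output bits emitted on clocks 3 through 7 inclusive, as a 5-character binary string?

reg_0 = 0x645
clock 1: out=1, reg = 0xB22
clock 2: out=0, reg = 0xD91
clock 3: out=1, reg = 0xEC8
clock 4: out=0, reg = 0xF64
clock 5: out=0, reg = 0xFB2
clock 6: out=0, reg = 0xFD9
clock 7: out=1, reg = 0x7EC

10001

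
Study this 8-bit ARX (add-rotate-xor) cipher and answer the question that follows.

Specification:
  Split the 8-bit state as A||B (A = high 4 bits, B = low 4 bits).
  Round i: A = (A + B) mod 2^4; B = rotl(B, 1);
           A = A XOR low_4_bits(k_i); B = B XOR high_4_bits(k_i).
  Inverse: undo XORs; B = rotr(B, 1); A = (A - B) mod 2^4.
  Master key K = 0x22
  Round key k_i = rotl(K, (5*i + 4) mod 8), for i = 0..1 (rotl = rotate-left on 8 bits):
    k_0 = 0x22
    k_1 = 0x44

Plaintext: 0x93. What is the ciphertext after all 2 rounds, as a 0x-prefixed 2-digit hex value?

0x6C

s_0 = plaintext = 0x93
s_1 = Round(s_0, k_0) = 0xE4
s_2 = Round(s_1, k_1) = 0x6C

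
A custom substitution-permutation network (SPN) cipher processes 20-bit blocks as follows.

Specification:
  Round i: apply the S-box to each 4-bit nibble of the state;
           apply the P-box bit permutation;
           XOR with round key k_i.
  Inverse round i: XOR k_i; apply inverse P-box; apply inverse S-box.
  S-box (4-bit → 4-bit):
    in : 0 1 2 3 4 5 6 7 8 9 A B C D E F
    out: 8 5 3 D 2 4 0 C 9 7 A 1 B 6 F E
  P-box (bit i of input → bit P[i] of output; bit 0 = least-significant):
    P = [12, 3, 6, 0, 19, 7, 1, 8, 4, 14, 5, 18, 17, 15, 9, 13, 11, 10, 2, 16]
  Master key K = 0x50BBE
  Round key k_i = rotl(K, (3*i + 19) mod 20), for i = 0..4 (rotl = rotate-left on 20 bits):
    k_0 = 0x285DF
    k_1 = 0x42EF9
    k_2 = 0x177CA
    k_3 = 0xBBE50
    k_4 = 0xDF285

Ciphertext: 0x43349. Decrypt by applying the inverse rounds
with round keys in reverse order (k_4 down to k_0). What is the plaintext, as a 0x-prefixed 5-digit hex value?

s_0 = ciphertext = 0x43349
s_1 = InvRound(s_0, k_4) = 0x744CD
s_2 = InvRound(s_1, k_3) = 0x1FC2C
s_3 = InvRound(s_2, k_2) = 0x1D5F5
s_4 = InvRound(s_3, k_1) = 0x3FA02
s_5 = InvRound(s_4, k_0) = 0xE72AE

0xE72AE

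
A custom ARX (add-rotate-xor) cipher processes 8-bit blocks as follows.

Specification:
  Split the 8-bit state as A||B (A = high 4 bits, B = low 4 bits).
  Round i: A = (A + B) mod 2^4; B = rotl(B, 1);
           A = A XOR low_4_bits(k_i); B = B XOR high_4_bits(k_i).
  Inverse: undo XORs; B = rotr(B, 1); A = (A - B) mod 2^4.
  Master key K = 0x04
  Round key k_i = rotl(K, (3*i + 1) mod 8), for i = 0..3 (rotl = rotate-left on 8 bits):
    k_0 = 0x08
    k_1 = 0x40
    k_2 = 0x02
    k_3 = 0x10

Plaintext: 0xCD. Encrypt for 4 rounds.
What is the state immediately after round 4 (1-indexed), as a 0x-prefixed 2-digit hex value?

s_0 = plaintext = 0xCD
s_1 = Round(s_0, k_0) = 0x1B
s_2 = Round(s_1, k_1) = 0xC3
s_3 = Round(s_2, k_2) = 0xD6
s_4 = Round(s_3, k_3) = 0x3D

0x3D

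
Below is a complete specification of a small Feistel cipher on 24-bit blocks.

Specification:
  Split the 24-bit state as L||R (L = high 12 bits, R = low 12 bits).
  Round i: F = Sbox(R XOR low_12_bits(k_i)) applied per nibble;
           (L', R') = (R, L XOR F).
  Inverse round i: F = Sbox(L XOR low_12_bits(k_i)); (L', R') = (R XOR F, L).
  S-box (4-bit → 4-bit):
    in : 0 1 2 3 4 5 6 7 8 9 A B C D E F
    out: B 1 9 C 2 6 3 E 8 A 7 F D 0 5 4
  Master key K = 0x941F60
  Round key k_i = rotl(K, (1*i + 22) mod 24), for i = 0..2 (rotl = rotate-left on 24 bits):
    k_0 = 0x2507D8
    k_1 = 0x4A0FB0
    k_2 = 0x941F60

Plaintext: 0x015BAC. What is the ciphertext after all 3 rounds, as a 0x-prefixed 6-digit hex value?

0x282DAE

s_0 = plaintext = 0x015BAC
s_1 = Round(s_0, k_0) = 0xBACDF7
s_2 = Round(s_1, k_1) = 0xDF7282
s_3 = Round(s_2, k_2) = 0x282DAE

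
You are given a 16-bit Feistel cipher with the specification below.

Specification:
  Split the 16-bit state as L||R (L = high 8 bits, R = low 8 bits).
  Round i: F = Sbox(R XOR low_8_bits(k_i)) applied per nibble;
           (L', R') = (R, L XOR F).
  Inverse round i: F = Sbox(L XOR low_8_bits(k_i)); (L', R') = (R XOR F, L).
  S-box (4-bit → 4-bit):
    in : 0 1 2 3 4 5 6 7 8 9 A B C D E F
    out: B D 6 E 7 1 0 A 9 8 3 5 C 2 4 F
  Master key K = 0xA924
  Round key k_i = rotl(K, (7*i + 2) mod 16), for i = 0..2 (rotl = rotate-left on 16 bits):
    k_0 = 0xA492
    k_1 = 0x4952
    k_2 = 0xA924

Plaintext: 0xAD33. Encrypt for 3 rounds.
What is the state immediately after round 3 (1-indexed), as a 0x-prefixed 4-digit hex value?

0xF5BD

s_0 = plaintext = 0xAD33
s_1 = Round(s_0, k_0) = 0x3390
s_2 = Round(s_1, k_1) = 0x90F5
s_3 = Round(s_2, k_2) = 0xF5BD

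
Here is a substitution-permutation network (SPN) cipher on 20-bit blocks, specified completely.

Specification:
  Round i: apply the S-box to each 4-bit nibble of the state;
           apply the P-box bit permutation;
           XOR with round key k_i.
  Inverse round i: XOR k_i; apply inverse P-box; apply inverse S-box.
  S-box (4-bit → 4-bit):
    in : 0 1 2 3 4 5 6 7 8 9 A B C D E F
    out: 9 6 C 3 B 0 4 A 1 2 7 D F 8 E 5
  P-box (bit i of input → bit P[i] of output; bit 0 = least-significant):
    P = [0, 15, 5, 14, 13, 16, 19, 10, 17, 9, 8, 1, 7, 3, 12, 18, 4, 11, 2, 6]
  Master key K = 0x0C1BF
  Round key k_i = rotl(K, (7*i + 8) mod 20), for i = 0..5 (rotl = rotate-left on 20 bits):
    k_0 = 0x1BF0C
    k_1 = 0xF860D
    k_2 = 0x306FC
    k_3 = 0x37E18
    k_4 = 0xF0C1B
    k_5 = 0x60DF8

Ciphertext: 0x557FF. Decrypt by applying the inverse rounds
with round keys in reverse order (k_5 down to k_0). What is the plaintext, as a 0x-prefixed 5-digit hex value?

s_0 = ciphertext = 0x557FF
s_1 = InvRound(s_0, k_5) = 0x16490
s_2 = InvRound(s_1, k_4) = 0x940F0
s_3 = InvRound(s_2, k_3) = 0x7A3B6
s_4 = InvRound(s_3, k_2) = 0xD7209
s_5 = InvRound(s_4, k_1) = 0x66807
s_6 = InvRound(s_5, k_0) = 0x5EC74

0x5EC74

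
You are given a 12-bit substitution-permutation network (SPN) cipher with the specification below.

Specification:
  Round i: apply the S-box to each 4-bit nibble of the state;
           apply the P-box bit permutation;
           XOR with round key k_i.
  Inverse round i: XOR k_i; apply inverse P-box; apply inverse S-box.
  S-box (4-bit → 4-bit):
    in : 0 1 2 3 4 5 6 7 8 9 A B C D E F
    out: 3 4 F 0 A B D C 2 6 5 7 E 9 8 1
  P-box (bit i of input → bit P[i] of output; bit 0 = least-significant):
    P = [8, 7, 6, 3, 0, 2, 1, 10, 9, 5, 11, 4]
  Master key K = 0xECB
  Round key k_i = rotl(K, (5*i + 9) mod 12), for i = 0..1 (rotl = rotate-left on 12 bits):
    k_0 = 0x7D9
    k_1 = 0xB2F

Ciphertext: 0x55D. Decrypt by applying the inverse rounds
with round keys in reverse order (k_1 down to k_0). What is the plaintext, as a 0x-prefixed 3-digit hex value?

s_0 = ciphertext = 0x55D
s_1 = InvRound(s_0, k_1) = 0x271
s_2 = InvRound(s_1, k_0) = 0x8E5

0x8E5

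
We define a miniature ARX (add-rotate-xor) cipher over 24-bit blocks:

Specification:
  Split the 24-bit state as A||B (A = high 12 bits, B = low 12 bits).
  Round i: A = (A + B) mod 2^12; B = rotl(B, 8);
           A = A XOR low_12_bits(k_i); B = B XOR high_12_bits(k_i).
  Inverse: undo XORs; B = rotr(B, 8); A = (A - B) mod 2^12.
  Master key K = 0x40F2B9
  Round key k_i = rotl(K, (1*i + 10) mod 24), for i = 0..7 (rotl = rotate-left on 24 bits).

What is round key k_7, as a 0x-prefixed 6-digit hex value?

0x7281E5

K = 0x40F2B9
k_0 = rotl(K, (1*0+10) mod 24) = rotl(K, 10) = 0xCAE503
k_1 = rotl(K, (1*1+10) mod 24) = rotl(K, 11) = 0x95CA07
k_2 = rotl(K, (1*2+10) mod 24) = rotl(K, 12) = 0x2B940F
k_3 = rotl(K, (1*3+10) mod 24) = rotl(K, 13) = 0x57281E
k_4 = rotl(K, (1*4+10) mod 24) = rotl(K, 14) = 0xAE503C
k_5 = rotl(K, (1*5+10) mod 24) = rotl(K, 15) = 0x5CA079
k_6 = rotl(K, (1*6+10) mod 24) = rotl(K, 16) = 0xB940F2
k_7 = rotl(K, (1*7+10) mod 24) = rotl(K, 17) = 0x7281E5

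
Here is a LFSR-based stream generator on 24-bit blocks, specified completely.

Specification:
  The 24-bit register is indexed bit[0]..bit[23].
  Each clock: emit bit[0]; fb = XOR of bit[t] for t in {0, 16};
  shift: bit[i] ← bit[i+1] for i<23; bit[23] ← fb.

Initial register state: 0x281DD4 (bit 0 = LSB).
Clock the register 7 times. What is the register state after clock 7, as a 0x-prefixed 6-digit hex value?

reg_0 = 0x281DD4
clock 1: out=0, reg = 0x140EEA
clock 2: out=0, reg = 0x0A0775
clock 3: out=1, reg = 0x8503BA
clock 4: out=0, reg = 0xC281DD
clock 5: out=1, reg = 0xE140EE
clock 6: out=0, reg = 0xF0A077
clock 7: out=1, reg = 0xF8503B

0xF8503B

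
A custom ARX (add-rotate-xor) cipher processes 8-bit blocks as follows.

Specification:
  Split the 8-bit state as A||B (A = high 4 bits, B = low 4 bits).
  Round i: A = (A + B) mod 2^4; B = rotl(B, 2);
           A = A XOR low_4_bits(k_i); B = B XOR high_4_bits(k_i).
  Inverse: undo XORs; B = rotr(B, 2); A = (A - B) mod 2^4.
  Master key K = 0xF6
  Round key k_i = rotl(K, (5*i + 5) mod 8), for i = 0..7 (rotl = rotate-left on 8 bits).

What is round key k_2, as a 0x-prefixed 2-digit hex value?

0x7B

K = 0xF6
k_0 = rotl(K, (5*0+5) mod 8) = rotl(K, 5) = 0xDE
k_1 = rotl(K, (5*1+5) mod 8) = rotl(K, 2) = 0xDB
k_2 = rotl(K, (5*2+5) mod 8) = rotl(K, 7) = 0x7B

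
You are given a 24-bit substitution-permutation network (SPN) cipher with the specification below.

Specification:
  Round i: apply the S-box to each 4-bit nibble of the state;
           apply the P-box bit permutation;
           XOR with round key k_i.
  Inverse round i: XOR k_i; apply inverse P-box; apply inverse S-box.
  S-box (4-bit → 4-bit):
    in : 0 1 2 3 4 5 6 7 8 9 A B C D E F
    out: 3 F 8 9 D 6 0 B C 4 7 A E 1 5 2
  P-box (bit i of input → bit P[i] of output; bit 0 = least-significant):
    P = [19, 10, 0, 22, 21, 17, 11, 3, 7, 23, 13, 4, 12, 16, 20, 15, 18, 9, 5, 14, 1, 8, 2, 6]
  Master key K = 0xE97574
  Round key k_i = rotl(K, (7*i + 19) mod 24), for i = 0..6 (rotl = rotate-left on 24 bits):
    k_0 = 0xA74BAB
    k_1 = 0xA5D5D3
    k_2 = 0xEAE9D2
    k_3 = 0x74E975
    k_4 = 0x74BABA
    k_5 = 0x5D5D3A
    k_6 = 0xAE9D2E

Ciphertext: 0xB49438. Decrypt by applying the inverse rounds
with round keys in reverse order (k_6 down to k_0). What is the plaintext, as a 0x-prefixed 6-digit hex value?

s_0 = ciphertext = 0xB49438
s_1 = InvRound(s_0, k_6) = 0xA6925D
s_2 = InvRound(s_1, k_5) = 0x1CCFA1
s_3 = InvRound(s_2, k_4) = 0x02D831
s_4 = InvRound(s_3, k_3) = 0xCDE902
s_5 = InvRound(s_4, k_2) = 0x2DF306
s_6 = InvRound(s_5, k_1) = 0x8F616A
s_7 = InvRound(s_6, k_0) = 0x2F6EEE

0x2F6EEE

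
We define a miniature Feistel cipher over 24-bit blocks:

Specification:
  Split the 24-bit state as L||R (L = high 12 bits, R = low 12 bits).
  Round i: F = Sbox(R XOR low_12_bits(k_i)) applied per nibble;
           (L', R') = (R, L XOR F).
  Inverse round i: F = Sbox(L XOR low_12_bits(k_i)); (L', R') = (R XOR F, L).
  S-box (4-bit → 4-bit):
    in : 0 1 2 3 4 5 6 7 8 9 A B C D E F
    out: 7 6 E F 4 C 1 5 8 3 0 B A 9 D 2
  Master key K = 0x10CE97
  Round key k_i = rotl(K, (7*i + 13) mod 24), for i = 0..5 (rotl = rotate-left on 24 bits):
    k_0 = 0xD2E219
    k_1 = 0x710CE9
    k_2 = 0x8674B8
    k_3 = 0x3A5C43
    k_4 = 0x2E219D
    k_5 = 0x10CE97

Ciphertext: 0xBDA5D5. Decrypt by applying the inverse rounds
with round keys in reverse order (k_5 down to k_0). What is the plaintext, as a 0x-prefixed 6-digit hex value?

s_0 = ciphertext = 0xBDA5D5
s_1 = InvRound(s_0, k_5) = 0x99CBDA
s_2 = InvRound(s_1, k_4) = 0x3AC99C
s_3 = InvRound(s_2, k_3) = 0xB4E3AC
s_4 = InvRound(s_3, k_2) = 0x18DB4E
s_5 = InvRound(s_4, k_1) = 0x25A18D
s_6 = InvRound(s_5, k_0) = 0x6C225A

0x6C225A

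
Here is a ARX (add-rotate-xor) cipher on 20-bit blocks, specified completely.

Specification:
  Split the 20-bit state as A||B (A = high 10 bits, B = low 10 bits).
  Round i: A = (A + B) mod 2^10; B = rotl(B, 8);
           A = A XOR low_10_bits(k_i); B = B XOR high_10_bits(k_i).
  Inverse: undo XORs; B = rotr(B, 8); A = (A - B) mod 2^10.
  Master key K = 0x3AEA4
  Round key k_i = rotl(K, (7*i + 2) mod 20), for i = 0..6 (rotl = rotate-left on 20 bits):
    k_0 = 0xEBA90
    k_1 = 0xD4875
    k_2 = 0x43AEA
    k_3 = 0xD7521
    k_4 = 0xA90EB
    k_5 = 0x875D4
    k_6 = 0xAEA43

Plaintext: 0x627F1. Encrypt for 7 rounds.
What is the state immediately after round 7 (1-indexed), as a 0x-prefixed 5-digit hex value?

0xB8E35

s_0 = plaintext = 0x627F1
s_1 = Round(s_0, k_0) = 0xFAA52
s_2 = Round(s_1, k_1) = 0x925C6
s_3 = Round(s_2, k_2) = 0xB977F
s_4 = Round(s_3, k_3) = 0xD1482
s_5 = Round(s_4, k_4) = 0xCB084
s_6 = Round(s_5, k_5) = 0x9923C
s_7 = Round(s_6, k_6) = 0xB8E35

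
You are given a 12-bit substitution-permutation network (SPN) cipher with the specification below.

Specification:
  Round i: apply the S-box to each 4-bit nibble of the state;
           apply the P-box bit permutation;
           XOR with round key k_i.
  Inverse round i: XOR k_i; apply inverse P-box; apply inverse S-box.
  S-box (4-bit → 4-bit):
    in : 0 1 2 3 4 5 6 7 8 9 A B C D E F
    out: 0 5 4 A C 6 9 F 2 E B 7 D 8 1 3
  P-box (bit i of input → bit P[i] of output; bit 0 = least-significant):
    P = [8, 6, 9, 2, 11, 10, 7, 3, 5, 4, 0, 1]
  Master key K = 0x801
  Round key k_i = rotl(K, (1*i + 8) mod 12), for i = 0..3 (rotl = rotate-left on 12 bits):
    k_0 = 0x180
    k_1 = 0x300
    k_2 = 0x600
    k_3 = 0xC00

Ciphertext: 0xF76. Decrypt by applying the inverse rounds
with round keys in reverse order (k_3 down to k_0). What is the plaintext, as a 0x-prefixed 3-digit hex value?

s_0 = ciphertext = 0xF76
s_1 = InvRound(s_0, k_3) = 0xA07
s_2 = InvRound(s_1, k_2) = 0x4FD
s_3 = InvRound(s_2, k_1) = 0xB97
s_4 = InvRound(s_3, k_0) = 0x9E4

0x9E4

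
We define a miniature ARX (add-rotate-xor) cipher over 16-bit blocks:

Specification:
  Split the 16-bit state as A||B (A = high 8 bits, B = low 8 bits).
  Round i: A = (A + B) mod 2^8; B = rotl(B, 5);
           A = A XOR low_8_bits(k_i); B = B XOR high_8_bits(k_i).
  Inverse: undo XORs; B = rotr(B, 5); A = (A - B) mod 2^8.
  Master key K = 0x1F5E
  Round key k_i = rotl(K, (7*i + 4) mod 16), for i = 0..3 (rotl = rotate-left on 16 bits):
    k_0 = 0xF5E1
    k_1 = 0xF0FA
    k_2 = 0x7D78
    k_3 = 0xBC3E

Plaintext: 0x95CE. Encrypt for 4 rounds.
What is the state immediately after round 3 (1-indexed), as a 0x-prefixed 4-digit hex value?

0xB1D3

s_0 = plaintext = 0x95CE
s_1 = Round(s_0, k_0) = 0x822C
s_2 = Round(s_1, k_1) = 0x5475
s_3 = Round(s_2, k_2) = 0xB1D3
s_4 = Round(s_3, k_3) = 0xBAC6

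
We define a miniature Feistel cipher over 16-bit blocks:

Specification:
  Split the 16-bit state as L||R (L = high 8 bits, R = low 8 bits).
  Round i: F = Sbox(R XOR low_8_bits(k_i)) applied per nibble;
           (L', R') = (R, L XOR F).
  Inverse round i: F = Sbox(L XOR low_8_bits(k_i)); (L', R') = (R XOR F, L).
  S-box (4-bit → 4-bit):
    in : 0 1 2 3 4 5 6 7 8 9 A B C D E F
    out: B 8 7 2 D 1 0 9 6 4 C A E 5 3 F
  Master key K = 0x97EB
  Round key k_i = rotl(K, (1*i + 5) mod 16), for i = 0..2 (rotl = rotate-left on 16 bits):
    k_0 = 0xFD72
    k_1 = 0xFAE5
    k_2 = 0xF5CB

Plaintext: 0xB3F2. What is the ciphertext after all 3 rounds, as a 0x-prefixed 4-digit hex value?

s_0 = plaintext = 0xB3F2
s_1 = Round(s_0, k_0) = 0xF2D8
s_2 = Round(s_1, k_1) = 0xD8D7
s_3 = Round(s_2, k_2) = 0xD756

0xD756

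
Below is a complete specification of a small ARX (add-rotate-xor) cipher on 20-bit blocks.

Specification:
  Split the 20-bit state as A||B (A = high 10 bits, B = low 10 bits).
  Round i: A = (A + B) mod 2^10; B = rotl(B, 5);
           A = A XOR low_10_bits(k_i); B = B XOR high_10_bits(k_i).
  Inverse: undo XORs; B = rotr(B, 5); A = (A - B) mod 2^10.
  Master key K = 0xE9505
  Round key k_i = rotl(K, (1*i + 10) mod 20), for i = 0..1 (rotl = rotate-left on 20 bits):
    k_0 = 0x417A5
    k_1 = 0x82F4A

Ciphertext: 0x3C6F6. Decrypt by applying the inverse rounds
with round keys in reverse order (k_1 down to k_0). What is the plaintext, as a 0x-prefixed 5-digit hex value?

s_0 = ciphertext = 0x3C6F6
s_1 = InvRound(s_0, k_1) = 0x053A7
s_2 = InvRound(s_1, k_0) = 0xD7055

0xD7055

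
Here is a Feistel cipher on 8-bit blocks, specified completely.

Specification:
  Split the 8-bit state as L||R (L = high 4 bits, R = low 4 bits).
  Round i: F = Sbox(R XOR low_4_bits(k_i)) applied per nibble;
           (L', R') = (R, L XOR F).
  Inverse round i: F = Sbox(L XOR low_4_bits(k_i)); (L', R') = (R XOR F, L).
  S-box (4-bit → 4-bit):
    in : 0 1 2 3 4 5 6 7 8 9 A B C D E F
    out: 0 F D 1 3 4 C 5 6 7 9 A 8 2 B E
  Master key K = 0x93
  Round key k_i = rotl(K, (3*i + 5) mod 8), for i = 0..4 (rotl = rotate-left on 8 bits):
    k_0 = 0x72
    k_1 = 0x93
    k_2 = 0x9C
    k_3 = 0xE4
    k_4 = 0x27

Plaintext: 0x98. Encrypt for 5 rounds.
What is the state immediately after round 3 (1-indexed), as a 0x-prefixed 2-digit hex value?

s_0 = plaintext = 0x98
s_1 = Round(s_0, k_0) = 0x80
s_2 = Round(s_1, k_1) = 0x09
s_3 = Round(s_2, k_2) = 0x94
s_4 = Round(s_3, k_3) = 0x49
s_5 = Round(s_4, k_4) = 0x9F

0x94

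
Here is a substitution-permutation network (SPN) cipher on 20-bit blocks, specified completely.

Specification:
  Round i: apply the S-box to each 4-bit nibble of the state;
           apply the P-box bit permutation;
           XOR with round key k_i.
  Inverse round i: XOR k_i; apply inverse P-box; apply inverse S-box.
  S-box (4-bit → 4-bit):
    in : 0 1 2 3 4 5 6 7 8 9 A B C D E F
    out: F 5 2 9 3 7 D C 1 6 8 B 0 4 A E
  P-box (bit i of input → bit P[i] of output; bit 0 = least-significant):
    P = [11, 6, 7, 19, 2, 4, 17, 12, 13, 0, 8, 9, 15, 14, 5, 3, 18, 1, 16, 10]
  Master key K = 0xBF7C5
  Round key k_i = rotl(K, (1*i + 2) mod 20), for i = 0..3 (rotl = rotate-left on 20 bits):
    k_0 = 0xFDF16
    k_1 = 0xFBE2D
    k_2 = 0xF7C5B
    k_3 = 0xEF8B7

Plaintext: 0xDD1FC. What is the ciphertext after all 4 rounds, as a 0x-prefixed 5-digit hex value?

s_0 = plaintext = 0xDD1FC
s_1 = Round(s_0, k_0) = 0xCEE26
s_2 = Round(s_1, k_1) = 0x7F4B4
s_3 = Round(s_2, k_2) = 0xE0026
s_4 = Round(s_3, k_3) = 0x6170C

0x6170C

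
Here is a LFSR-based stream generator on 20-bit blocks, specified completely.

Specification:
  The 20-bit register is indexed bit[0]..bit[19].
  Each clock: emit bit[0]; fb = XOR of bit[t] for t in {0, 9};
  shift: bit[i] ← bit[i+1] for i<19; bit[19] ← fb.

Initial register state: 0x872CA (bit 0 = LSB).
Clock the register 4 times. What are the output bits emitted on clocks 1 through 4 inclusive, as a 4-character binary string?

0101

reg_0 = 0x872CA
clock 1: out=0, reg = 0xC3965
clock 2: out=1, reg = 0xE1CB2
clock 3: out=0, reg = 0x70E59
clock 4: out=1, reg = 0x3872C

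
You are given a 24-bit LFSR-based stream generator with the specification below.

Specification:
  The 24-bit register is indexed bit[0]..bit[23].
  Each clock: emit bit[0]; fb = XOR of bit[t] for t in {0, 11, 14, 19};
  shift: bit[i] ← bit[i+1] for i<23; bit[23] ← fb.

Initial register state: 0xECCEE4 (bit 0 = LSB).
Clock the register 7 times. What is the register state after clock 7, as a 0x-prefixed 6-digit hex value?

reg_0 = 0xECCEE4
clock 1: out=0, reg = 0xF66772
clock 2: out=0, reg = 0xFB33B9
clock 3: out=1, reg = 0x7D99DC
clock 4: out=0, reg = 0x3ECCEE
clock 5: out=0, reg = 0x9F6677
clock 6: out=1, reg = 0xCFB33B
clock 7: out=1, reg = 0x67D99D

0x67D99D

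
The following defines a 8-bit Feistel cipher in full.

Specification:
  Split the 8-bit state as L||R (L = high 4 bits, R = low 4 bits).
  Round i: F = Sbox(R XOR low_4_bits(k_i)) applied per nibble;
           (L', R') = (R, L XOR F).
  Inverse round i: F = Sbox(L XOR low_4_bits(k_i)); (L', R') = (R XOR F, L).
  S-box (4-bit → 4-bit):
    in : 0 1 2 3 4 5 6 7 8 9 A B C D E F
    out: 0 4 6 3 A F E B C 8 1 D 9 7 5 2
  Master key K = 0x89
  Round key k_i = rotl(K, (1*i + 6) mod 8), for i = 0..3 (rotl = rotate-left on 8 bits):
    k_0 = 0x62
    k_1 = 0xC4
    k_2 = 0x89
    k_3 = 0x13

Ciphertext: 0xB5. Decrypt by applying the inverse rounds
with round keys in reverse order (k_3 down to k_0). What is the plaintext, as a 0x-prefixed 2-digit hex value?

0x3B

s_0 = ciphertext = 0xB5
s_1 = InvRound(s_0, k_3) = 0x9B
s_2 = InvRound(s_1, k_2) = 0xB9
s_3 = InvRound(s_2, k_1) = 0xBB
s_4 = InvRound(s_3, k_0) = 0x3B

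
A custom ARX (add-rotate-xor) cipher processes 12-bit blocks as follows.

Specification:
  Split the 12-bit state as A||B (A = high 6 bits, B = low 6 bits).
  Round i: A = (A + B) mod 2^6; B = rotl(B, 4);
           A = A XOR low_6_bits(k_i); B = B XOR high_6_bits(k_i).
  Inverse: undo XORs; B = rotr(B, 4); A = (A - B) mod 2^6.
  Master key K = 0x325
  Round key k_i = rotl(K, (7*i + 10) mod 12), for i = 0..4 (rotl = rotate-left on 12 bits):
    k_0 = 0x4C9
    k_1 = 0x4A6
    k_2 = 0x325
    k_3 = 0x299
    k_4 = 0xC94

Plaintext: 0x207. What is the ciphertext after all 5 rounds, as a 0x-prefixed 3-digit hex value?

s_0 = plaintext = 0x207
s_1 = Round(s_0, k_0) = 0x1A2
s_2 = Round(s_1, k_1) = 0x3BA
s_3 = Round(s_2, k_2) = 0xB62
s_4 = Round(s_3, k_3) = 0x5A2
s_5 = Round(s_4, k_4) = 0xB1A

0xB1A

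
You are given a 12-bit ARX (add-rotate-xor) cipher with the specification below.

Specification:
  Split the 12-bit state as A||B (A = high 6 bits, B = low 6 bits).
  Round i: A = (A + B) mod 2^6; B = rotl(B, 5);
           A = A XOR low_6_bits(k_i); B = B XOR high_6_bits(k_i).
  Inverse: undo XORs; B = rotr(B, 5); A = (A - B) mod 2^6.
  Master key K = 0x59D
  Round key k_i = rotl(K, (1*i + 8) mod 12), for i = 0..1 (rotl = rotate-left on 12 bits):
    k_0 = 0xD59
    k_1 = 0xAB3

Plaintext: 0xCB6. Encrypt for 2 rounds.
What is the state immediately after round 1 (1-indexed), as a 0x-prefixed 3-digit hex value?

s_0 = plaintext = 0xCB6
s_1 = Round(s_0, k_0) = 0xC6E
s_2 = Round(s_1, k_1) = 0xB3D

0xC6E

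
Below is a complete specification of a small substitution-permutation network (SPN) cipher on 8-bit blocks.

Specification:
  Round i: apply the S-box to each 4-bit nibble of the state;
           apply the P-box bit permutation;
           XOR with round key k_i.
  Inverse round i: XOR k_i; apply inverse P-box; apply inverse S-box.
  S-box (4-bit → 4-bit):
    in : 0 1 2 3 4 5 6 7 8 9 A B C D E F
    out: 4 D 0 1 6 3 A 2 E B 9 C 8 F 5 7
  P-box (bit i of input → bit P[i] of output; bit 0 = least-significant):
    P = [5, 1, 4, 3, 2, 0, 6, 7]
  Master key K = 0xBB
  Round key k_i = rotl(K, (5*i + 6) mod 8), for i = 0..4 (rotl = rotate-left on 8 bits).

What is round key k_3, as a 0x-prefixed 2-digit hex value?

0x77

K = 0xBB
k_0 = rotl(K, (5*0+6) mod 8) = rotl(K, 6) = 0xEE
k_1 = rotl(K, (5*1+6) mod 8) = rotl(K, 3) = 0xDD
k_2 = rotl(K, (5*2+6) mod 8) = rotl(K, 0) = 0xBB
k_3 = rotl(K, (5*3+6) mod 8) = rotl(K, 5) = 0x77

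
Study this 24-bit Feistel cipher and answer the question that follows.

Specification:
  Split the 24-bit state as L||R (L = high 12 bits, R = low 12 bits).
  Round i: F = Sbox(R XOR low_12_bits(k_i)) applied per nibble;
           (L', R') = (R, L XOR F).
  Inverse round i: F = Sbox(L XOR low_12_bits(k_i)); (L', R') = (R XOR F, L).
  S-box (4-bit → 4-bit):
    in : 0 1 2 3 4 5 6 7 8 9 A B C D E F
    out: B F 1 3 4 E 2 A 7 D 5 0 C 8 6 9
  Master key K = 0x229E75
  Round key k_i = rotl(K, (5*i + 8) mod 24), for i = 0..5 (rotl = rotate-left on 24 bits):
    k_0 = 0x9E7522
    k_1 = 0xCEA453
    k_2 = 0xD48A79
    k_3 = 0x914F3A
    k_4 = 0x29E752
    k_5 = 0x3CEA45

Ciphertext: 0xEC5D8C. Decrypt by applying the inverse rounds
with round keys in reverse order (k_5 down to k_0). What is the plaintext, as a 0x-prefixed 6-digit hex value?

s_0 = ciphertext = 0xEC5D8C
s_1 = InvRound(s_0, k_5) = 0x9F7EC5
s_2 = InvRound(s_1, k_4) = 0x89B9F7
s_3 = InvRound(s_2, k_3) = 0x3A889B
s_4 = InvRound(s_3, k_2) = 0x5143A8
s_5 = InvRound(s_4, k_1) = 0xCE2514
s_6 = InvRound(s_5, k_0) = 0x8DFCE2

0x8DFCE2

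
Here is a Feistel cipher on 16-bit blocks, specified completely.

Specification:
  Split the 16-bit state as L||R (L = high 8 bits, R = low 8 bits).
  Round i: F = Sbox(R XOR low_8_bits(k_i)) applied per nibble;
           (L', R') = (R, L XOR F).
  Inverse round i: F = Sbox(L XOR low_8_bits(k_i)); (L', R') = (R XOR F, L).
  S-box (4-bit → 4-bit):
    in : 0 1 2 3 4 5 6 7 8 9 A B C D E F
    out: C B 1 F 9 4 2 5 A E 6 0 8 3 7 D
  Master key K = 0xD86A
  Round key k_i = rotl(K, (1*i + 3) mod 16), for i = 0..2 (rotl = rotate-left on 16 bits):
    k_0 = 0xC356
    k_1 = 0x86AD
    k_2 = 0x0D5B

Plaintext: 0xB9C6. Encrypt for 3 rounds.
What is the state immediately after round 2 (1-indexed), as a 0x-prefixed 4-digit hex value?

0x551C

s_0 = plaintext = 0xB9C6
s_1 = Round(s_0, k_0) = 0xC655
s_2 = Round(s_1, k_1) = 0x551C
s_3 = Round(s_2, k_2) = 0x1CC0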